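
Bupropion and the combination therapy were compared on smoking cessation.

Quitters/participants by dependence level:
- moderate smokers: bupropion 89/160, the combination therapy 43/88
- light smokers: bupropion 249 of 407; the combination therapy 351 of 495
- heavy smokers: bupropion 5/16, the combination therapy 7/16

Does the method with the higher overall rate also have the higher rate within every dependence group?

Moderate smokers: bupropion 89/160 = 55.6%, the combination therapy 43/88 = 48.9% → bupropion
Light smokers: bupropion 249/407 = 61.2%, the combination therapy 351/495 = 70.9% → the combination therapy
Heavy smokers: bupropion 5/16 = 31.2%, the combination therapy 7/16 = 43.8% → the combination therapy
Overall: bupropion 343/583 = 58.8%, the combination therapy 401/599 = 66.9% → the combination therapy
Neither sweeps: bupropion wins 1 of 3 groups, the combination therapy wins 2. The combination therapy wins overall but not every group — no Simpson reversal.

No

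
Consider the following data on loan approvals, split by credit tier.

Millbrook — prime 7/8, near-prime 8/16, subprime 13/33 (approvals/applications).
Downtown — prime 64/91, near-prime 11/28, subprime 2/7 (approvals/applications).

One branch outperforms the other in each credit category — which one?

Millbrook

Prime: Millbrook 7/8 = 87.5%, Downtown 64/91 = 70.3% → Millbrook
Near-prime: Millbrook 8/16 = 50.0%, Downtown 11/28 = 39.3% → Millbrook
Subprime: Millbrook 13/33 = 39.4%, Downtown 2/7 = 28.6% → Millbrook
Millbrook has the higher rate in all 3 groups.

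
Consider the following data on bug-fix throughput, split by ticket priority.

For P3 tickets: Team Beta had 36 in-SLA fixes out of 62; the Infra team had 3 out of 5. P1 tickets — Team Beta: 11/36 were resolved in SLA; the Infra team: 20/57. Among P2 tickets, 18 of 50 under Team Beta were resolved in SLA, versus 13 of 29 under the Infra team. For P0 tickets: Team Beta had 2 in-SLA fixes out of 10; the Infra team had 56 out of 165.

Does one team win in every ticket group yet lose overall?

Yes

P3: Team Beta 36/62 = 58.1%, the Infra team 3/5 = 60.0% → the Infra team
P1: Team Beta 11/36 = 30.6%, the Infra team 20/57 = 35.1% → the Infra team
P2: Team Beta 18/50 = 36.0%, the Infra team 13/29 = 44.8% → the Infra team
P0: Team Beta 2/10 = 20.0%, the Infra team 56/165 = 33.9% → the Infra team
Overall: Team Beta 67/158 = 42.4%, the Infra team 92/256 = 35.9% → Team Beta
The Infra team wins each ticket group but Team Beta wins overall — the comparison reverses. The Infra team's tickets skew toward P0, which has a lower base rate.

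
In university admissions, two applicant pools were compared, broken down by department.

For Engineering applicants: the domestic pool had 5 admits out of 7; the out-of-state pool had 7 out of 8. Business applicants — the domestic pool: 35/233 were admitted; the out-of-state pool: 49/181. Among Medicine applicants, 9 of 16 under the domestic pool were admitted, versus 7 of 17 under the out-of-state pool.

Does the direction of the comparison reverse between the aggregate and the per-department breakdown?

Engineering: the domestic pool 5/7 = 71.4%, the out-of-state pool 7/8 = 87.5% → the out-of-state pool
Business: the domestic pool 35/233 = 15.0%, the out-of-state pool 49/181 = 27.1% → the out-of-state pool
Medicine: the domestic pool 9/16 = 56.2%, the out-of-state pool 7/17 = 41.2% → the domestic pool
Overall: the domestic pool 49/256 = 19.1%, the out-of-state pool 63/206 = 30.6% → the out-of-state pool
Neither sweeps: the domestic pool wins 1 of 3 groups, the out-of-state pool wins 2. The out-of-state pool wins overall but not every group — no Simpson reversal.

No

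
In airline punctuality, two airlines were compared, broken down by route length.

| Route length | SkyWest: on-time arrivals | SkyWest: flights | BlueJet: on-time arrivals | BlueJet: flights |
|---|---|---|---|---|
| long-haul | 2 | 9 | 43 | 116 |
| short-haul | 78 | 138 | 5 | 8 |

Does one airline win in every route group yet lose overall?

Long-haul: SkyWest 2/9 = 22.2%, BlueJet 43/116 = 37.1% → BlueJet
Short-haul: SkyWest 78/138 = 56.5%, BlueJet 5/8 = 62.5% → BlueJet
Overall: SkyWest 80/147 = 54.4%, BlueJet 48/124 = 38.7% → SkyWest
BlueJet wins each route group but SkyWest wins overall — the comparison reverses. BlueJet's flights skew toward long-haul, which has a lower base rate.

Yes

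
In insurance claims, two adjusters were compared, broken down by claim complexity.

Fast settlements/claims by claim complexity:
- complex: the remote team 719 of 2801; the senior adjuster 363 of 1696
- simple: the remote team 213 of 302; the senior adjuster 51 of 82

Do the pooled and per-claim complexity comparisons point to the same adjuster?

Yes

Complex: the remote team 719/2801 = 25.7%, the senior adjuster 363/1696 = 21.4% → the remote team
Simple: the remote team 213/302 = 70.5%, the senior adjuster 51/82 = 62.2% → the remote team
Overall: the remote team 932/3103 = 30.0%, the senior adjuster 414/1778 = 23.3% → the remote team
The remote team wins overall and in every claim group — no reversal.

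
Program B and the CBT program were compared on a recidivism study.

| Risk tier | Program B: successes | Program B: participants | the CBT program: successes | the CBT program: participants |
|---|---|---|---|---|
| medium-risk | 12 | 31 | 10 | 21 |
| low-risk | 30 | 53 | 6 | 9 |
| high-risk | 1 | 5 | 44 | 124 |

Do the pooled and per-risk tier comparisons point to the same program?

No

Medium-risk: Program B 12/31 = 38.7%, the CBT program 10/21 = 47.6% → the CBT program
Low-risk: Program B 30/53 = 56.6%, the CBT program 6/9 = 66.7% → the CBT program
High-risk: Program B 1/5 = 20.0%, the CBT program 44/124 = 35.5% → the CBT program
Overall: Program B 43/89 = 48.3%, the CBT program 60/154 = 39.0% → Program B
The CBT program wins each risk group but Program B wins overall — the comparison reverses. The CBT program's participants skew toward high-risk, which has a lower base rate.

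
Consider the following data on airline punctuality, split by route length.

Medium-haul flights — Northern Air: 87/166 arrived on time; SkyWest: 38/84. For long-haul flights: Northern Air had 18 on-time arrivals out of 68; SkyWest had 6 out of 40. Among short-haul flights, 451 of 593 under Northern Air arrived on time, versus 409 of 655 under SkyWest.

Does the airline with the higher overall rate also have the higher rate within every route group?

Yes

Medium-haul: Northern Air 87/166 = 52.4%, SkyWest 38/84 = 45.2% → Northern Air
Long-haul: Northern Air 18/68 = 26.5%, SkyWest 6/40 = 15.0% → Northern Air
Short-haul: Northern Air 451/593 = 76.1%, SkyWest 409/655 = 62.4% → Northern Air
Overall: Northern Air 556/827 = 67.2%, SkyWest 453/779 = 58.2% → Northern Air
Northern Air wins overall and in every route group — no reversal.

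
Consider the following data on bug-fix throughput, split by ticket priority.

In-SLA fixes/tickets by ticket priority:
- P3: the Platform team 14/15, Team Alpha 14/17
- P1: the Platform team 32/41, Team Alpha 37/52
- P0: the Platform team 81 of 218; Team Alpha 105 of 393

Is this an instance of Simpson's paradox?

No

P3: the Platform team 14/15 = 93.3%, Team Alpha 14/17 = 82.4% → the Platform team
P1: the Platform team 32/41 = 78.0%, Team Alpha 37/52 = 71.2% → the Platform team
P0: the Platform team 81/218 = 37.2%, Team Alpha 105/393 = 26.7% → the Platform team
Overall: the Platform team 127/274 = 46.4%, Team Alpha 156/462 = 33.8% → the Platform team
The Platform team wins overall and in every ticket group — no reversal.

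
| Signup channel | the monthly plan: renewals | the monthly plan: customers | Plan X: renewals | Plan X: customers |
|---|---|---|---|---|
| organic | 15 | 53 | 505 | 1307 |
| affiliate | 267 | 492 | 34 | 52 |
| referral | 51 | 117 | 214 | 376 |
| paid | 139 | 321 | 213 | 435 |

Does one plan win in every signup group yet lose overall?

Yes

Organic: the monthly plan 15/53 = 28.3%, Plan X 505/1307 = 38.6% → Plan X
Affiliate: the monthly plan 267/492 = 54.3%, Plan X 34/52 = 65.4% → Plan X
Referral: the monthly plan 51/117 = 43.6%, Plan X 214/376 = 56.9% → Plan X
Paid: the monthly plan 139/321 = 43.3%, Plan X 213/435 = 49.0% → Plan X
Overall: the monthly plan 472/983 = 48.0%, Plan X 966/2170 = 44.5% → the monthly plan
Plan X wins each signup group but the monthly plan wins overall — the comparison reverses. Plan X's customers skew toward organic, which has a lower base rate.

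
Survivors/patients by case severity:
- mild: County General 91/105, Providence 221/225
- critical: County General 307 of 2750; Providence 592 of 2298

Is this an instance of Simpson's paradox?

Mild: County General 91/105 = 86.7%, Providence 221/225 = 98.2% → Providence
Critical: County General 307/2750 = 11.2%, Providence 592/2298 = 25.8% → Providence
Overall: County General 398/2855 = 13.9%, Providence 813/2523 = 32.2% → Providence
Providence wins overall and in every case group — no reversal.

No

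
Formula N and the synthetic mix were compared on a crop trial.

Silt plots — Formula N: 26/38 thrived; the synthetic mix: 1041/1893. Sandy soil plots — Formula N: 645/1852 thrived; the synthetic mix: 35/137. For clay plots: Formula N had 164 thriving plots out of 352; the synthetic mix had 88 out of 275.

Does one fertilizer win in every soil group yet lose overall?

Silt: Formula N 26/38 = 68.4%, the synthetic mix 1041/1893 = 55.0% → Formula N
Sandy soil: Formula N 645/1852 = 34.8%, the synthetic mix 35/137 = 25.5% → Formula N
Clay: Formula N 164/352 = 46.6%, the synthetic mix 88/275 = 32.0% → Formula N
Overall: Formula N 835/2242 = 37.2%, the synthetic mix 1164/2305 = 50.5% → the synthetic mix
Formula N wins each soil group but the synthetic mix wins overall — the comparison reverses. Formula N's plots skew toward sandy soil, which has a lower base rate.

Yes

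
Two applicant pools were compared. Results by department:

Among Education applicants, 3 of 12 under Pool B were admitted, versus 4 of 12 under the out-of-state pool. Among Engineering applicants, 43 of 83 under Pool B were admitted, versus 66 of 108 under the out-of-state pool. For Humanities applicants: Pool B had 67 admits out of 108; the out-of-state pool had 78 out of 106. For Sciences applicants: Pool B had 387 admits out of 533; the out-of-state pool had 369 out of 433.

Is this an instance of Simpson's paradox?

No

Education: Pool B 3/12 = 25.0%, the out-of-state pool 4/12 = 33.3% → the out-of-state pool
Engineering: Pool B 43/83 = 51.8%, the out-of-state pool 66/108 = 61.1% → the out-of-state pool
Humanities: Pool B 67/108 = 62.0%, the out-of-state pool 78/106 = 73.6% → the out-of-state pool
Sciences: Pool B 387/533 = 72.6%, the out-of-state pool 369/433 = 85.2% → the out-of-state pool
Overall: Pool B 500/736 = 67.9%, the out-of-state pool 517/659 = 78.5% → the out-of-state pool
The out-of-state pool wins overall and in every department group — no reversal.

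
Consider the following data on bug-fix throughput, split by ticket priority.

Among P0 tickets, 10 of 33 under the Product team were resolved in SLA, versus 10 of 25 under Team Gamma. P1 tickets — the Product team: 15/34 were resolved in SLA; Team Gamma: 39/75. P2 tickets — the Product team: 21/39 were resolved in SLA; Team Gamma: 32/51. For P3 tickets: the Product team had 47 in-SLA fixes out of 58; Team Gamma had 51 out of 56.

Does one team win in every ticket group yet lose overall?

P0: the Product team 10/33 = 30.3%, Team Gamma 10/25 = 40.0% → Team Gamma
P1: the Product team 15/34 = 44.1%, Team Gamma 39/75 = 52.0% → Team Gamma
P2: the Product team 21/39 = 53.8%, Team Gamma 32/51 = 62.7% → Team Gamma
P3: the Product team 47/58 = 81.0%, Team Gamma 51/56 = 91.1% → Team Gamma
Overall: the Product team 93/164 = 56.7%, Team Gamma 132/207 = 63.8% → Team Gamma
Team Gamma wins overall and in every ticket group — no reversal.

No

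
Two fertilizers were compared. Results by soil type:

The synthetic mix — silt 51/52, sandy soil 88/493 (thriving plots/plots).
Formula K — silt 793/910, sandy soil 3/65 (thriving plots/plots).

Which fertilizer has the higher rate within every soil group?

the synthetic mix

Silt: the synthetic mix 51/52 = 98.1%, Formula K 793/910 = 87.1% → the synthetic mix
Sandy soil: the synthetic mix 88/493 = 17.8%, Formula K 3/65 = 4.6% → the synthetic mix
The synthetic mix has the higher rate in both groups.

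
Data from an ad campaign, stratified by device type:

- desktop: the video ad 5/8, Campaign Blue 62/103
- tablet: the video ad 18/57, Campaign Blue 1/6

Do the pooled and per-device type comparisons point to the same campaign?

Desktop: the video ad 5/8 = 62.5%, Campaign Blue 62/103 = 60.2% → the video ad
Tablet: the video ad 18/57 = 31.6%, Campaign Blue 1/6 = 16.7% → the video ad
Overall: the video ad 23/65 = 35.4%, Campaign Blue 63/109 = 57.8% → Campaign Blue
The video ad wins each device group but Campaign Blue wins overall — the comparison reverses. The video ad's impressions skew toward tablet, which has a lower base rate.

No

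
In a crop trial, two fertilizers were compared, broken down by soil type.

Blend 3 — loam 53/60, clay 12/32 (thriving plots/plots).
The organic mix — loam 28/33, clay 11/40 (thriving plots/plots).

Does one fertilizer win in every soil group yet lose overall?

Loam: Blend 3 53/60 = 88.3%, the organic mix 28/33 = 84.8% → Blend 3
Clay: Blend 3 12/32 = 37.5%, the organic mix 11/40 = 27.5% → Blend 3
Overall: Blend 3 65/92 = 70.7%, the organic mix 39/73 = 53.4% → Blend 3
Blend 3 wins overall and in every soil group — no reversal.

No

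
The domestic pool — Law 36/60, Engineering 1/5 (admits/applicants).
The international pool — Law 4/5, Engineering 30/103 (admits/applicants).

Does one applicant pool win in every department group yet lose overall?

Yes

Law: the domestic pool 36/60 = 60.0%, the international pool 4/5 = 80.0% → the international pool
Engineering: the domestic pool 1/5 = 20.0%, the international pool 30/103 = 29.1% → the international pool
Overall: the domestic pool 37/65 = 56.9%, the international pool 34/108 = 31.5% → the domestic pool
The international pool wins each department group but the domestic pool wins overall — the comparison reverses. The international pool's applicants skew toward Engineering, which has a lower base rate.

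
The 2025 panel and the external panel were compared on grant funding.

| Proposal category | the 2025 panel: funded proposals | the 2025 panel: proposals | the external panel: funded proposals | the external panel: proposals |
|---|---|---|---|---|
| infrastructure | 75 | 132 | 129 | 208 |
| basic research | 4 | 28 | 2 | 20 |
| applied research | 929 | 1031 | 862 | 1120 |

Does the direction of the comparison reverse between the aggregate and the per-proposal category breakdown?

No

Infrastructure: the 2025 panel 75/132 = 56.8%, the external panel 129/208 = 62.0% → the external panel
Basic research: the 2025 panel 4/28 = 14.3%, the external panel 2/20 = 10.0% → the 2025 panel
Applied research: the 2025 panel 929/1031 = 90.1%, the external panel 862/1120 = 77.0% → the 2025 panel
Overall: the 2025 panel 1008/1191 = 84.6%, the external panel 993/1348 = 73.7% → the 2025 panel
Neither sweeps: the 2025 panel wins 2 of 3 groups, the external panel wins 1. The 2025 panel wins overall but not every group — no Simpson reversal.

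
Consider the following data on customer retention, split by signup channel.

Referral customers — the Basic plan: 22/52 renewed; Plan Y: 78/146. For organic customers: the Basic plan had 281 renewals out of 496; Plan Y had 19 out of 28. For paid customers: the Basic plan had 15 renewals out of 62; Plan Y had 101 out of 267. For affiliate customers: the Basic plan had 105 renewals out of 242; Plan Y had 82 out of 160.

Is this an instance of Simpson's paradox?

Referral: the Basic plan 22/52 = 42.3%, Plan Y 78/146 = 53.4% → Plan Y
Organic: the Basic plan 281/496 = 56.7%, Plan Y 19/28 = 67.9% → Plan Y
Paid: the Basic plan 15/62 = 24.2%, Plan Y 101/267 = 37.8% → Plan Y
Affiliate: the Basic plan 105/242 = 43.4%, Plan Y 82/160 = 51.2% → Plan Y
Overall: the Basic plan 423/852 = 49.6%, Plan Y 280/601 = 46.6% → the Basic plan
Plan Y wins each signup group but the Basic plan wins overall — the comparison reverses. Plan Y's customers skew toward paid, which has a lower base rate.

Yes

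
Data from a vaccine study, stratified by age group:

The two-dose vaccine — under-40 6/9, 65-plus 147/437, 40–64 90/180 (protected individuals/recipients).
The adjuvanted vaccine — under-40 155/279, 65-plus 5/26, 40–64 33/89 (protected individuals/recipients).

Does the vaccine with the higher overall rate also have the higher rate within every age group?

No

Under-40: the two-dose vaccine 6/9 = 66.7%, the adjuvanted vaccine 155/279 = 55.6% → the two-dose vaccine
65-plus: the two-dose vaccine 147/437 = 33.6%, the adjuvanted vaccine 5/26 = 19.2% → the two-dose vaccine
40–64: the two-dose vaccine 90/180 = 50.0%, the adjuvanted vaccine 33/89 = 37.1% → the two-dose vaccine
Overall: the two-dose vaccine 243/626 = 38.8%, the adjuvanted vaccine 193/394 = 49.0% → the adjuvanted vaccine
The two-dose vaccine wins each age group but the adjuvanted vaccine wins overall — the comparison reverses. The two-dose vaccine's recipients skew toward 65-plus, which has a lower base rate.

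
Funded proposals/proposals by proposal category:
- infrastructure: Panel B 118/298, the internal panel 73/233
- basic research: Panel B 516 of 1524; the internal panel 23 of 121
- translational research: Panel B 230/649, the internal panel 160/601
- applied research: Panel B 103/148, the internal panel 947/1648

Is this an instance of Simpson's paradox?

Yes

Infrastructure: Panel B 118/298 = 39.6%, the internal panel 73/233 = 31.3% → Panel B
Basic research: Panel B 516/1524 = 33.9%, the internal panel 23/121 = 19.0% → Panel B
Translational research: Panel B 230/649 = 35.4%, the internal panel 160/601 = 26.6% → Panel B
Applied research: Panel B 103/148 = 69.6%, the internal panel 947/1648 = 57.5% → Panel B
Overall: Panel B 967/2619 = 36.9%, the internal panel 1203/2603 = 46.2% → the internal panel
Panel B wins each proposal group but the internal panel wins overall — the comparison reverses. Panel B's proposals skew toward basic research, which has a lower base rate.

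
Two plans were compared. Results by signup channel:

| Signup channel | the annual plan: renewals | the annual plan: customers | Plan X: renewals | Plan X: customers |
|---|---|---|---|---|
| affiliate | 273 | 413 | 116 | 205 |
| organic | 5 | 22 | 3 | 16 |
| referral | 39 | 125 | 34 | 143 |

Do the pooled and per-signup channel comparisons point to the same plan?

Affiliate: the annual plan 273/413 = 66.1%, Plan X 116/205 = 56.6% → the annual plan
Organic: the annual plan 5/22 = 22.7%, Plan X 3/16 = 18.8% → the annual plan
Referral: the annual plan 39/125 = 31.2%, Plan X 34/143 = 23.8% → the annual plan
Overall: the annual plan 317/560 = 56.6%, Plan X 153/364 = 42.0% → the annual plan
The annual plan wins overall and in every signup group — no reversal.

Yes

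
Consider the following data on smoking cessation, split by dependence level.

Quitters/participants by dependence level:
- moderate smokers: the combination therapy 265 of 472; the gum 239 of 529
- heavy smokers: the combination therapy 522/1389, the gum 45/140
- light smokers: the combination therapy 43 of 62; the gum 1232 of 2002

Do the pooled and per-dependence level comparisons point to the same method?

No

Moderate smokers: the combination therapy 265/472 = 56.1%, the gum 239/529 = 45.2% → the combination therapy
Heavy smokers: the combination therapy 522/1389 = 37.6%, the gum 45/140 = 32.1% → the combination therapy
Light smokers: the combination therapy 43/62 = 69.4%, the gum 1232/2002 = 61.5% → the combination therapy
Overall: the combination therapy 830/1923 = 43.2%, the gum 1516/2671 = 56.8% → the gum
The combination therapy wins each dependence group but the gum wins overall — the comparison reverses. The combination therapy's participants skew toward heavy smokers, which has a lower base rate.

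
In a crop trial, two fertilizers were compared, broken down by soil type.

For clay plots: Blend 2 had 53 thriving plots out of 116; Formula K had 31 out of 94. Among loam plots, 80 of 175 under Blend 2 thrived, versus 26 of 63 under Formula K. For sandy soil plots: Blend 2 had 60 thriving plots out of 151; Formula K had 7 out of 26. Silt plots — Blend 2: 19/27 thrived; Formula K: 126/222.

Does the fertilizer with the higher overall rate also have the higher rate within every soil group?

No

Clay: Blend 2 53/116 = 45.7%, Formula K 31/94 = 33.0% → Blend 2
Loam: Blend 2 80/175 = 45.7%, Formula K 26/63 = 41.3% → Blend 2
Sandy soil: Blend 2 60/151 = 39.7%, Formula K 7/26 = 26.9% → Blend 2
Silt: Blend 2 19/27 = 70.4%, Formula K 126/222 = 56.8% → Blend 2
Overall: Blend 2 212/469 = 45.2%, Formula K 190/405 = 46.9% → Formula K
Blend 2 wins each soil group but Formula K wins overall — the comparison reverses. Blend 2's plots skew toward sandy soil, which has a lower base rate.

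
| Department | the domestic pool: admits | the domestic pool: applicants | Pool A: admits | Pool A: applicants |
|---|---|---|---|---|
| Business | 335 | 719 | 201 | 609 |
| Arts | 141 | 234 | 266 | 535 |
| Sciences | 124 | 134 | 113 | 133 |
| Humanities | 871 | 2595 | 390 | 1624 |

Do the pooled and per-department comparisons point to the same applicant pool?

Business: the domestic pool 335/719 = 46.6%, Pool A 201/609 = 33.0% → the domestic pool
Arts: the domestic pool 141/234 = 60.3%, Pool A 266/535 = 49.7% → the domestic pool
Sciences: the domestic pool 124/134 = 92.5%, Pool A 113/133 = 85.0% → the domestic pool
Humanities: the domestic pool 871/2595 = 33.6%, Pool A 390/1624 = 24.0% → the domestic pool
Overall: the domestic pool 1471/3682 = 40.0%, Pool A 970/2901 = 33.4% → the domestic pool
The domestic pool wins overall and in every department group — no reversal.

Yes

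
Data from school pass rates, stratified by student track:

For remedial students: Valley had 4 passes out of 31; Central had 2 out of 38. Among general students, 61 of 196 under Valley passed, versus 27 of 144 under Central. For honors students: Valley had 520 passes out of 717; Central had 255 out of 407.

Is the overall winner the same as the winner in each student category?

Remedial: Valley 4/31 = 12.9%, Central 2/38 = 5.3% → Valley
General: Valley 61/196 = 31.1%, Central 27/144 = 18.8% → Valley
Honors: Valley 520/717 = 72.5%, Central 255/407 = 62.7% → Valley
Overall: Valley 585/944 = 62.0%, Central 284/589 = 48.2% → Valley
Valley wins overall and in every student group — no reversal.

Yes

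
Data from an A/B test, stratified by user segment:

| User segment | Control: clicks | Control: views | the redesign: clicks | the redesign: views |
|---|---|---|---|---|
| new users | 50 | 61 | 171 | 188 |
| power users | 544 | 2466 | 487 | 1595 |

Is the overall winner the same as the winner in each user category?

New users: Control 50/61 = 82.0%, the redesign 171/188 = 91.0% → the redesign
Power users: Control 544/2466 = 22.1%, the redesign 487/1595 = 30.5% → the redesign
Overall: Control 594/2527 = 23.5%, the redesign 658/1783 = 36.9% → the redesign
The redesign wins overall and in every user group — no reversal.

Yes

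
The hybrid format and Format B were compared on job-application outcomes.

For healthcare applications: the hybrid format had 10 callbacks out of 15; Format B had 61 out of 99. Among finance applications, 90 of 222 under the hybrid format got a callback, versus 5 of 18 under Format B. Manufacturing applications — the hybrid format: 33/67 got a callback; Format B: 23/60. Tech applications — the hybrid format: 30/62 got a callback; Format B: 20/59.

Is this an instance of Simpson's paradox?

Healthcare: the hybrid format 10/15 = 66.7%, Format B 61/99 = 61.6% → the hybrid format
Finance: the hybrid format 90/222 = 40.5%, Format B 5/18 = 27.8% → the hybrid format
Manufacturing: the hybrid format 33/67 = 49.3%, Format B 23/60 = 38.3% → the hybrid format
Tech: the hybrid format 30/62 = 48.4%, Format B 20/59 = 33.9% → the hybrid format
Overall: the hybrid format 163/366 = 44.5%, Format B 109/236 = 46.2% → Format B
The hybrid format wins each industry group but Format B wins overall — the comparison reverses. The hybrid format's applications skew toward finance, which has a lower base rate.

Yes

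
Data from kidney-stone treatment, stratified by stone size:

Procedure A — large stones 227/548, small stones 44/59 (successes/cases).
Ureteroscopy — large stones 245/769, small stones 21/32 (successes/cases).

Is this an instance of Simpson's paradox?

Large stones: Procedure A 227/548 = 41.4%, ureteroscopy 245/769 = 31.9% → Procedure A
Small stones: Procedure A 44/59 = 74.6%, ureteroscopy 21/32 = 65.6% → Procedure A
Overall: Procedure A 271/607 = 44.6%, ureteroscopy 266/801 = 33.2% → Procedure A
Procedure A wins overall and in every stone group — no reversal.

No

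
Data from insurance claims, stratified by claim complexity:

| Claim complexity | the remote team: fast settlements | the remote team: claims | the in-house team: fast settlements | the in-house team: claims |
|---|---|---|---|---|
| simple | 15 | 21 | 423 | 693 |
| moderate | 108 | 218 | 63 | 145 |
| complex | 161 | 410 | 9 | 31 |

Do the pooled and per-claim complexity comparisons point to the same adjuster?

Simple: the remote team 15/21 = 71.4%, the in-house team 423/693 = 61.0% → the remote team
Moderate: the remote team 108/218 = 49.5%, the in-house team 63/145 = 43.4% → the remote team
Complex: the remote team 161/410 = 39.3%, the in-house team 9/31 = 29.0% → the remote team
Overall: the remote team 284/649 = 43.8%, the in-house team 495/869 = 57.0% → the in-house team
The remote team wins each claim group but the in-house team wins overall — the comparison reverses. The remote team's claims skew toward complex, which has a lower base rate.

No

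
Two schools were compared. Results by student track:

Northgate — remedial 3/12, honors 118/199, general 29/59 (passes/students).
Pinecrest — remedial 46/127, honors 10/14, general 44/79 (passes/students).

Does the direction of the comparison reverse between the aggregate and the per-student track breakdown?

Remedial: Northgate 3/12 = 25.0%, Pinecrest 46/127 = 36.2% → Pinecrest
Honors: Northgate 118/199 = 59.3%, Pinecrest 10/14 = 71.4% → Pinecrest
General: Northgate 29/59 = 49.2%, Pinecrest 44/79 = 55.7% → Pinecrest
Overall: Northgate 150/270 = 55.6%, Pinecrest 100/220 = 45.5% → Northgate
Pinecrest wins each student group but Northgate wins overall — the comparison reverses. Pinecrest's students skew toward remedial, which has a lower base rate.

Yes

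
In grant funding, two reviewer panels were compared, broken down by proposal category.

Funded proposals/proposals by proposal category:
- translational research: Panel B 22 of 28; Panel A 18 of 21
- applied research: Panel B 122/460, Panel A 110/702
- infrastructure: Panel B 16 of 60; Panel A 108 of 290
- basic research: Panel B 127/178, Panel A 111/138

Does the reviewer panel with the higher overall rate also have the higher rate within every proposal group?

Translational research: Panel B 22/28 = 78.6%, Panel A 18/21 = 85.7% → Panel A
Applied research: Panel B 122/460 = 26.5%, Panel A 110/702 = 15.7% → Panel B
Infrastructure: Panel B 16/60 = 26.7%, Panel A 108/290 = 37.2% → Panel A
Basic research: Panel B 127/178 = 71.3%, Panel A 111/138 = 80.4% → Panel A
Overall: Panel B 287/726 = 39.5%, Panel A 347/1151 = 30.1% → Panel B
Neither sweeps: Panel B wins 1 of 4 groups, Panel A wins 3. Panel B wins overall but not every group — no Simpson reversal.

No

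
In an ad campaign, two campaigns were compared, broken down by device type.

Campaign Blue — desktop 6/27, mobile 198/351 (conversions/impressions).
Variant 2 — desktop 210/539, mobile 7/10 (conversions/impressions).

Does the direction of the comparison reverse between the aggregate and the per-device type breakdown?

Yes

Desktop: Campaign Blue 6/27 = 22.2%, Variant 2 210/539 = 39.0% → Variant 2
Mobile: Campaign Blue 198/351 = 56.4%, Variant 2 7/10 = 70.0% → Variant 2
Overall: Campaign Blue 204/378 = 54.0%, Variant 2 217/549 = 39.5% → Campaign Blue
Variant 2 wins each device group but Campaign Blue wins overall — the comparison reverses. Variant 2's impressions skew toward desktop, which has a lower base rate.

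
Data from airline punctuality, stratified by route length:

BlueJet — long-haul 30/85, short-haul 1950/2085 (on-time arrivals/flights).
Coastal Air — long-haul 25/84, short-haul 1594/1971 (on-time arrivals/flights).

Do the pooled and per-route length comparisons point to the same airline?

Long-haul: BlueJet 30/85 = 35.3%, Coastal Air 25/84 = 29.8% → BlueJet
Short-haul: BlueJet 1950/2085 = 93.5%, Coastal Air 1594/1971 = 80.9% → BlueJet
Overall: BlueJet 1980/2170 = 91.2%, Coastal Air 1619/2055 = 78.8% → BlueJet
BlueJet wins overall and in every route group — no reversal.

Yes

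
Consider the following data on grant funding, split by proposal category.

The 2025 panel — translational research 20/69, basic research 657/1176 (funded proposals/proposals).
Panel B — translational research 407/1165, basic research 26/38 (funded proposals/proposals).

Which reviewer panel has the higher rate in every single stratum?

Panel B

Translational research: the 2025 panel 20/69 = 29.0%, Panel B 407/1165 = 34.9% → Panel B
Basic research: the 2025 panel 657/1176 = 55.9%, Panel B 26/38 = 68.4% → Panel B
Panel B has the higher rate in both groups.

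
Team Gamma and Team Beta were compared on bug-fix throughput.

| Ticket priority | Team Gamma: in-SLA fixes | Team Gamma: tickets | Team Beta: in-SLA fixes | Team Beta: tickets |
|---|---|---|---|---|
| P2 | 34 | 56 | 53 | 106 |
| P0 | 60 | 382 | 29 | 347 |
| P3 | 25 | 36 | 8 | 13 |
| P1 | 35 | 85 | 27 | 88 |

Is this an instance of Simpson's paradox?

No

P2: Team Gamma 34/56 = 60.7%, Team Beta 53/106 = 50.0% → Team Gamma
P0: Team Gamma 60/382 = 15.7%, Team Beta 29/347 = 8.4% → Team Gamma
P3: Team Gamma 25/36 = 69.4%, Team Beta 8/13 = 61.5% → Team Gamma
P1: Team Gamma 35/85 = 41.2%, Team Beta 27/88 = 30.7% → Team Gamma
Overall: Team Gamma 154/559 = 27.5%, Team Beta 117/554 = 21.1% → Team Gamma
Team Gamma wins overall and in every ticket group — no reversal.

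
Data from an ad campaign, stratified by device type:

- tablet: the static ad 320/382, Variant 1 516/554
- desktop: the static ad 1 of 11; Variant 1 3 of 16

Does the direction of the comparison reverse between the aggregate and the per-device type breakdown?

Tablet: the static ad 320/382 = 83.8%, Variant 1 516/554 = 93.1% → Variant 1
Desktop: the static ad 1/11 = 9.1%, Variant 1 3/16 = 18.8% → Variant 1
Overall: the static ad 321/393 = 81.7%, Variant 1 519/570 = 91.1% → Variant 1
Variant 1 wins overall and in every device group — no reversal.

No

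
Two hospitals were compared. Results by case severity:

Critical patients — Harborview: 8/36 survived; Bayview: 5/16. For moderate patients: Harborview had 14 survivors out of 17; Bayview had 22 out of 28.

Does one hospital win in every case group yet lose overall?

No

Critical: Harborview 8/36 = 22.2%, Bayview 5/16 = 31.2% → Bayview
Moderate: Harborview 14/17 = 82.4%, Bayview 22/28 = 78.6% → Harborview
Overall: Harborview 22/53 = 41.5%, Bayview 27/44 = 61.4% → Bayview
Neither sweeps: Harborview wins 1 of 2 groups, Bayview wins 1. Bayview wins overall but not every group — no Simpson reversal.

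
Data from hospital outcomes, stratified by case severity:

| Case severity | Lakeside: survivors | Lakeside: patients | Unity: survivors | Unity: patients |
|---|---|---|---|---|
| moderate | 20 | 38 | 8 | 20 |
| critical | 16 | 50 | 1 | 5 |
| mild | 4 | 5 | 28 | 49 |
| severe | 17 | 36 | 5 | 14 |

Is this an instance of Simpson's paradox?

Yes

Moderate: Lakeside 20/38 = 52.6%, Unity 8/20 = 40.0% → Lakeside
Critical: Lakeside 16/50 = 32.0%, Unity 1/5 = 20.0% → Lakeside
Mild: Lakeside 4/5 = 80.0%, Unity 28/49 = 57.1% → Lakeside
Severe: Lakeside 17/36 = 47.2%, Unity 5/14 = 35.7% → Lakeside
Overall: Lakeside 57/129 = 44.2%, Unity 42/88 = 47.7% → Unity
Lakeside wins each case group but Unity wins overall — the comparison reverses. Lakeside's patients skew toward critical, which has a lower base rate.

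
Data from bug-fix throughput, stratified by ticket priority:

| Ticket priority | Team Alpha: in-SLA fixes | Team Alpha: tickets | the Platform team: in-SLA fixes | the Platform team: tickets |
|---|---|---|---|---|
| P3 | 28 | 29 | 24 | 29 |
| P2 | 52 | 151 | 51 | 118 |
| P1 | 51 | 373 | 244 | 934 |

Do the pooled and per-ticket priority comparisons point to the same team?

P3: Team Alpha 28/29 = 96.6%, the Platform team 24/29 = 82.8% → Team Alpha
P2: Team Alpha 52/151 = 34.4%, the Platform team 51/118 = 43.2% → the Platform team
P1: Team Alpha 51/373 = 13.7%, the Platform team 244/934 = 26.1% → the Platform team
Overall: Team Alpha 131/553 = 23.7%, the Platform team 319/1081 = 29.5% → the Platform team
Neither sweeps: Team Alpha wins 1 of 3 groups, the Platform team wins 2. The Platform team wins overall but not every group — no Simpson reversal.

No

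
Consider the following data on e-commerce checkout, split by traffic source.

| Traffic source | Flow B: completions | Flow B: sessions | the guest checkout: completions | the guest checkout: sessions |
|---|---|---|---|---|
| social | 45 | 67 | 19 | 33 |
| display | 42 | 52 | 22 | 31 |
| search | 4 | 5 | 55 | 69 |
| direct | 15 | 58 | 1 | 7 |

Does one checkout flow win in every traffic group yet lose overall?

Social: Flow B 45/67 = 67.2%, the guest checkout 19/33 = 57.6% → Flow B
Display: Flow B 42/52 = 80.8%, the guest checkout 22/31 = 71.0% → Flow B
Search: Flow B 4/5 = 80.0%, the guest checkout 55/69 = 79.7% → Flow B
Direct: Flow B 15/58 = 25.9%, the guest checkout 1/7 = 14.3% → Flow B
Overall: Flow B 106/182 = 58.2%, the guest checkout 97/140 = 69.3% → the guest checkout
Flow B wins each traffic group but the guest checkout wins overall — the comparison reverses. Flow B's sessions skew toward direct, which has a lower base rate.

Yes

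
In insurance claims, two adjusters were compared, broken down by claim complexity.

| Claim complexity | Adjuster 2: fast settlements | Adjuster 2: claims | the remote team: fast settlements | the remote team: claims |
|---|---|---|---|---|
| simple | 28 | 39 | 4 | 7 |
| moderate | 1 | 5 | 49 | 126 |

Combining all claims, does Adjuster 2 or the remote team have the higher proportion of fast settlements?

Adjuster 2

Simple: Adjuster 2 28/39 = 71.8%, the remote team 4/7 = 57.1% → Adjuster 2
Moderate: Adjuster 2 1/5 = 20.0%, the remote team 49/126 = 38.9% → the remote team
Overall: Adjuster 2 29/44 = 65.9%, the remote team 53/133 = 39.8% → Adjuster 2
(Neither sweeps every claim group, but Adjuster 2 has the higher pooled rate.)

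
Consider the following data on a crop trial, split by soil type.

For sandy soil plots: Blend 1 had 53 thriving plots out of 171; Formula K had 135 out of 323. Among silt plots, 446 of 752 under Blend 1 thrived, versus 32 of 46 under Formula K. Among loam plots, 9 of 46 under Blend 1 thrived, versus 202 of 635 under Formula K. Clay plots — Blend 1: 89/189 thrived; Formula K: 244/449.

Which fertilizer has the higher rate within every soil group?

Sandy soil: Blend 1 53/171 = 31.0%, Formula K 135/323 = 41.8% → Formula K
Silt: Blend 1 446/752 = 59.3%, Formula K 32/46 = 69.6% → Formula K
Loam: Blend 1 9/46 = 19.6%, Formula K 202/635 = 31.8% → Formula K
Clay: Blend 1 89/189 = 47.1%, Formula K 244/449 = 54.3% → Formula K
Formula K has the higher rate in all 4 groups.

Formula K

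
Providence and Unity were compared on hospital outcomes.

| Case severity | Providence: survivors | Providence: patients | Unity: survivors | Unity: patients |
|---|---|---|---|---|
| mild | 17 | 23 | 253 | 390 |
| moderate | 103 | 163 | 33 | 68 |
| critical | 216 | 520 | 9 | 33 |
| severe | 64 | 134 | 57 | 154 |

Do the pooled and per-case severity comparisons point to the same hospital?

No

Mild: Providence 17/23 = 73.9%, Unity 253/390 = 64.9% → Providence
Moderate: Providence 103/163 = 63.2%, Unity 33/68 = 48.5% → Providence
Critical: Providence 216/520 = 41.5%, Unity 9/33 = 27.3% → Providence
Severe: Providence 64/134 = 47.8%, Unity 57/154 = 37.0% → Providence
Overall: Providence 400/840 = 47.6%, Unity 352/645 = 54.6% → Unity
Providence wins each case group but Unity wins overall — the comparison reverses. Providence's patients skew toward critical, which has a lower base rate.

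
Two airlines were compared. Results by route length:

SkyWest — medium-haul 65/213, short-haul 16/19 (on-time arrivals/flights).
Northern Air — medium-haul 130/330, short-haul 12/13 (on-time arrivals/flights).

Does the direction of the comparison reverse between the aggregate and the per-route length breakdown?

Medium-haul: SkyWest 65/213 = 30.5%, Northern Air 130/330 = 39.4% → Northern Air
Short-haul: SkyWest 16/19 = 84.2%, Northern Air 12/13 = 92.3% → Northern Air
Overall: SkyWest 81/232 = 34.9%, Northern Air 142/343 = 41.4% → Northern Air
Northern Air wins overall and in every route group — no reversal.

No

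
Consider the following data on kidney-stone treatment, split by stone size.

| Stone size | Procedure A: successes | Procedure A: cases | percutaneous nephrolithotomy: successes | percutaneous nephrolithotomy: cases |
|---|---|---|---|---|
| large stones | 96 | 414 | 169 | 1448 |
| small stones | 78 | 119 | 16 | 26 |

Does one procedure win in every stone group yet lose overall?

Large stones: Procedure A 96/414 = 23.2%, percutaneous nephrolithotomy 169/1448 = 11.7% → Procedure A
Small stones: Procedure A 78/119 = 65.5%, percutaneous nephrolithotomy 16/26 = 61.5% → Procedure A
Overall: Procedure A 174/533 = 32.6%, percutaneous nephrolithotomy 185/1474 = 12.6% → Procedure A
Procedure A wins overall and in every stone group — no reversal.

No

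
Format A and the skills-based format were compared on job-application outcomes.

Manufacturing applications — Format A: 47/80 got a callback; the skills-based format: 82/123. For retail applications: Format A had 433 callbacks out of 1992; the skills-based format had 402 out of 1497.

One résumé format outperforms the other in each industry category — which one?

Manufacturing: Format A 47/80 = 58.8%, the skills-based format 82/123 = 66.7% → the skills-based format
Retail: Format A 433/1992 = 21.7%, the skills-based format 402/1497 = 26.9% → the skills-based format
The skills-based format has the higher rate in both groups.

the skills-based format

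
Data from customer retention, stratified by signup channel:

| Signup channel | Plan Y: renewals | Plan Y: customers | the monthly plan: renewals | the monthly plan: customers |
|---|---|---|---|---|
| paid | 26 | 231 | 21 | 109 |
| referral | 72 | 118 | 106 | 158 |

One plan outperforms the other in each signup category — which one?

Paid: Plan Y 26/231 = 11.3%, the monthly plan 21/109 = 19.3% → the monthly plan
Referral: Plan Y 72/118 = 61.0%, the monthly plan 106/158 = 67.1% → the monthly plan
The monthly plan has the higher rate in both groups.

the monthly plan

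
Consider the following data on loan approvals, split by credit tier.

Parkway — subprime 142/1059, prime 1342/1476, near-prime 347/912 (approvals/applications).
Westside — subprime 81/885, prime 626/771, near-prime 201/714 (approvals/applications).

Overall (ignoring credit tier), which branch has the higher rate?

Parkway

Subprime: Parkway 142/1059 = 13.4%, Westside 81/885 = 9.2% → Parkway
Prime: Parkway 1342/1476 = 90.9%, Westside 626/771 = 81.2% → Parkway
Near-prime: Parkway 347/912 = 38.0%, Westside 201/714 = 28.2% → Parkway
Overall: Parkway 1831/3447 = 53.1%, Westside 908/2370 = 38.3% → Parkway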